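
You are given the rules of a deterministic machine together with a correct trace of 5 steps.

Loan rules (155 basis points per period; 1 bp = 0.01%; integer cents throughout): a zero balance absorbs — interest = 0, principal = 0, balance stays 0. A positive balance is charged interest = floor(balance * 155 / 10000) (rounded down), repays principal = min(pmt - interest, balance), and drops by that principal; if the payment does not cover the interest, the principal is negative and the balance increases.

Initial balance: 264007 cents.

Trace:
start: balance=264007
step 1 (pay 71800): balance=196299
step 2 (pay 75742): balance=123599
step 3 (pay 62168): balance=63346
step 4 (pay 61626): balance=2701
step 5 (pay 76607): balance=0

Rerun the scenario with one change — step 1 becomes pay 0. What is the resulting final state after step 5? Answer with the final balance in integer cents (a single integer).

(re-executing from step 1 with the substitution; state before step 1: balance=264007)
step 1 (pay 0): balance=268099
step 2 (pay 75742): balance=196512
step 3 (pay 62168): balance=137389
step 4 (pay 61626): balance=77892
step 5 (pay 76607): balance=2492

2492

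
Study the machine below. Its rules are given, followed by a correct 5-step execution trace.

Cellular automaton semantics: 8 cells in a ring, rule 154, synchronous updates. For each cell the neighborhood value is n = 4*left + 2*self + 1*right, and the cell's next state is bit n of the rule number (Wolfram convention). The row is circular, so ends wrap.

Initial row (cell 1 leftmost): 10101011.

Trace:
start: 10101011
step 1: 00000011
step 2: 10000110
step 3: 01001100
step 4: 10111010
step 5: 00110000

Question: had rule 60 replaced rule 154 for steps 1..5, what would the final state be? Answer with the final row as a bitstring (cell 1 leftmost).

10011001

(re-executing steps 1..5 under rule 60; state before step 1: 10101011)
step 1: 01111110
step 2: 01000001
step 3: 11100001
step 4: 00010001
step 5: 10011001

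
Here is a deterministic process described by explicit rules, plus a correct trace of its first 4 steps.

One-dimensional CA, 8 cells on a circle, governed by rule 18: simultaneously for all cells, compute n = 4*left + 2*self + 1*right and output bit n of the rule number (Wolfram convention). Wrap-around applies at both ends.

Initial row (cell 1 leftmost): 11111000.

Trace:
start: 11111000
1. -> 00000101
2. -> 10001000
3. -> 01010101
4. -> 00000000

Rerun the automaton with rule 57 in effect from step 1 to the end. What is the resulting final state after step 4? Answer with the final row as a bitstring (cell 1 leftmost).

(re-executing steps 1..4 under rule 57; state before step 1: 11111000)
1. -> 10000110
2. -> 01110101
3. -> 11001010
4. -> 10100101

10100101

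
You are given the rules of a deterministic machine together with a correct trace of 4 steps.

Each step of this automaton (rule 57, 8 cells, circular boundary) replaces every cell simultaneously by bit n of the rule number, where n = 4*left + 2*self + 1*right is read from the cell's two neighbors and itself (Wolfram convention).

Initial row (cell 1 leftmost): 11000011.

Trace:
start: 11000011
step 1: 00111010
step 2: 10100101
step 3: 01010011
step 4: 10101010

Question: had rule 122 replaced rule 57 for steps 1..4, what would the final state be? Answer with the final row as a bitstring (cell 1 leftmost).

00000000

(re-executing steps 1..4 under rule 122; state before step 1: 11000011)
step 1: 01100110
step 2: 11111111
step 3: 00000000
step 4: 00000000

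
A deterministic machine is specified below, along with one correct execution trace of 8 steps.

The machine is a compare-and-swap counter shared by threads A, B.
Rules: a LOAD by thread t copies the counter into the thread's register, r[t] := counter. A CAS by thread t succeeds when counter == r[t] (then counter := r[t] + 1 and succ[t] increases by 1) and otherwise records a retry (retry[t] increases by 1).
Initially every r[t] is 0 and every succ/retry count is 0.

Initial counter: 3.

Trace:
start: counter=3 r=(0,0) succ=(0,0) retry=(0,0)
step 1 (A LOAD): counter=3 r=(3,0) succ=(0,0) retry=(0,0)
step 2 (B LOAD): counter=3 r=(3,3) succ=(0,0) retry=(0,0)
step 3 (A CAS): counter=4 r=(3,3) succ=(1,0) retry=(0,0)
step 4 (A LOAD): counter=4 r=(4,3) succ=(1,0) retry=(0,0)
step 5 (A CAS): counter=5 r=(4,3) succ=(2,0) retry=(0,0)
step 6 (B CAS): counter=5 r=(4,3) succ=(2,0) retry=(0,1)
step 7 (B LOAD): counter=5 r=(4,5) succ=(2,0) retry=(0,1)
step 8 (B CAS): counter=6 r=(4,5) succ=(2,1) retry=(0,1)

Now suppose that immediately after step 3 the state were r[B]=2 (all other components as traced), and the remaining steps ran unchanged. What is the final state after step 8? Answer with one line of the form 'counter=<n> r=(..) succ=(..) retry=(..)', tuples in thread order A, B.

counter=6 r=(4,5) succ=(2,1) retry=(0,1)

state after step 3 := counter=4 r=(3,2) succ=(1,0) retry=(0,0)
step 4 (A LOAD): counter=4 r=(4,2) succ=(1,0) retry=(0,0)
step 5 (A CAS): counter=5 r=(4,2) succ=(2,0) retry=(0,0)
step 6 (B CAS): counter=5 r=(4,2) succ=(2,0) retry=(0,1)
step 7 (B LOAD): counter=5 r=(4,5) succ=(2,0) retry=(0,1)
step 8 (B CAS): counter=6 r=(4,5) succ=(2,1) retry=(0,1)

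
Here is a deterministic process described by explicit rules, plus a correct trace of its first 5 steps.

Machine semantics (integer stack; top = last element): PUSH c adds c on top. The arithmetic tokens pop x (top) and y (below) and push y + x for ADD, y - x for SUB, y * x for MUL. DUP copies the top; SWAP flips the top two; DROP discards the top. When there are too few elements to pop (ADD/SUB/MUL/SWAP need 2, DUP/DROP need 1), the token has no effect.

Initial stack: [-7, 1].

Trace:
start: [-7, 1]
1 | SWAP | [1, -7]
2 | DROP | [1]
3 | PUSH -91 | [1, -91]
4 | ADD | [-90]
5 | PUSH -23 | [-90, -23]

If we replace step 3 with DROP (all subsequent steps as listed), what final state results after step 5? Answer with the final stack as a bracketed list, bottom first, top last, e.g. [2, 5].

[-23]

(re-executing from step 3 with the substitution; state before step 3: [1])
3 | DROP | []
4 | ADD | []
5 | PUSH -23 | [-23]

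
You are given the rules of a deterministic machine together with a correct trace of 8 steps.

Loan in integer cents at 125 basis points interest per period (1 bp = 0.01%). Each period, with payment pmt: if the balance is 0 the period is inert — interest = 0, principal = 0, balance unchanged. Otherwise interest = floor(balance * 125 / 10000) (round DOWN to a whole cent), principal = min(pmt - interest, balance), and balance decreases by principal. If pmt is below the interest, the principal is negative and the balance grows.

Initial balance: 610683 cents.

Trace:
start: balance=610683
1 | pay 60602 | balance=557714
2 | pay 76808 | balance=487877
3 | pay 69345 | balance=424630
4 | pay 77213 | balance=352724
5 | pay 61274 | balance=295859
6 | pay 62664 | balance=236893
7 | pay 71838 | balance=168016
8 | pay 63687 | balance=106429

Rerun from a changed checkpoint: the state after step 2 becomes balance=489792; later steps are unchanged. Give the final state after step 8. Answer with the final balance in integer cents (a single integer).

108492

state after step 2 := balance=489792
3 | pay 69345 | balance=426569
4 | pay 77213 | balance=354688
5 | pay 61274 | balance=297847
6 | pay 62664 | balance=238906
7 | pay 71838 | balance=170054
8 | pay 63687 | balance=108492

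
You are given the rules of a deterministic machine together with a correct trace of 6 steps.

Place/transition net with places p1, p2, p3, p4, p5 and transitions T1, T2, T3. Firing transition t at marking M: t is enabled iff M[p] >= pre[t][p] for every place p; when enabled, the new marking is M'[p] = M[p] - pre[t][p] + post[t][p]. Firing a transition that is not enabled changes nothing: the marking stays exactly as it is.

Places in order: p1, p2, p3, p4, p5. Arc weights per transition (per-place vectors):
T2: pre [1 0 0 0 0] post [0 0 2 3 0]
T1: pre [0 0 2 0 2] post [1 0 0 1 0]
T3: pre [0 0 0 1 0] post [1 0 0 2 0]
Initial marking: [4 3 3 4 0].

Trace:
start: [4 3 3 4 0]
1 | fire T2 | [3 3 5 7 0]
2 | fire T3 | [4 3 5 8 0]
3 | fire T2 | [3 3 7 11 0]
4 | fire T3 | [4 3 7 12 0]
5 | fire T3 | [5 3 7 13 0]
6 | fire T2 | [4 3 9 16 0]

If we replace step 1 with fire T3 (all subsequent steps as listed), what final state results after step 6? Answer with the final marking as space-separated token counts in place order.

6 3 7 14 0

(re-executing from step 1 with the substitution; state before step 1: [4 3 3 4 0])
1 | fire T3 | [5 3 3 5 0]
2 | fire T3 | [6 3 3 6 0]
3 | fire T2 | [5 3 5 9 0]
4 | fire T3 | [6 3 5 10 0]
5 | fire T3 | [7 3 5 11 0]
6 | fire T2 | [6 3 7 14 0]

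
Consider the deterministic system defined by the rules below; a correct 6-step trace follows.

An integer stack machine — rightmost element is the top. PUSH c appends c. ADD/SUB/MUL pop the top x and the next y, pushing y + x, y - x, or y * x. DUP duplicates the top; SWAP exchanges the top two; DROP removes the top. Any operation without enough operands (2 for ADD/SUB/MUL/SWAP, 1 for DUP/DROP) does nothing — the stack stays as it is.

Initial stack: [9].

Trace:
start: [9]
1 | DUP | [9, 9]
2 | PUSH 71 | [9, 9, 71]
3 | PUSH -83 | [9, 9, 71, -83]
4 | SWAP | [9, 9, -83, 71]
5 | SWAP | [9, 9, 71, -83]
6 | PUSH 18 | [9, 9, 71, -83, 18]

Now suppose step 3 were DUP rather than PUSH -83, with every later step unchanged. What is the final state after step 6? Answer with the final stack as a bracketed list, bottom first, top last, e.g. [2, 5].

(re-executing from step 3 with the substitution; state before step 3: [9, 9, 71])
3 | DUP | [9, 9, 71, 71]
4 | SWAP | [9, 9, 71, 71]
5 | SWAP | [9, 9, 71, 71]
6 | PUSH 18 | [9, 9, 71, 71, 18]

[9, 9, 71, 71, 18]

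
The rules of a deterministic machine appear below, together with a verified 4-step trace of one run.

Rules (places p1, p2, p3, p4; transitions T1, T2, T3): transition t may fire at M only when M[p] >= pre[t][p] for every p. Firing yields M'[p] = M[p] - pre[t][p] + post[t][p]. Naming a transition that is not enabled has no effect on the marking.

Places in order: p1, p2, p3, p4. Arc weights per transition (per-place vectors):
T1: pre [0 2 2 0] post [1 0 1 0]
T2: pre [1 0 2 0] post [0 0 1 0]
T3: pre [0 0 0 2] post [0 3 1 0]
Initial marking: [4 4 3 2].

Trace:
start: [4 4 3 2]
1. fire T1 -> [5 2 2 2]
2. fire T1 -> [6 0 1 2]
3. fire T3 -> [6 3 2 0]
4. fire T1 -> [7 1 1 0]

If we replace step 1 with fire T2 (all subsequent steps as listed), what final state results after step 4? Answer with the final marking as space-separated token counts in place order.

(re-executing from step 1 with the substitution; state before step 1: [4 4 3 2])
1. fire T2 -> [3 4 2 2]
2. fire T1 -> [4 2 1 2]
3. fire T3 -> [4 5 2 0]
4. fire T1 -> [5 3 1 0]

5 3 1 0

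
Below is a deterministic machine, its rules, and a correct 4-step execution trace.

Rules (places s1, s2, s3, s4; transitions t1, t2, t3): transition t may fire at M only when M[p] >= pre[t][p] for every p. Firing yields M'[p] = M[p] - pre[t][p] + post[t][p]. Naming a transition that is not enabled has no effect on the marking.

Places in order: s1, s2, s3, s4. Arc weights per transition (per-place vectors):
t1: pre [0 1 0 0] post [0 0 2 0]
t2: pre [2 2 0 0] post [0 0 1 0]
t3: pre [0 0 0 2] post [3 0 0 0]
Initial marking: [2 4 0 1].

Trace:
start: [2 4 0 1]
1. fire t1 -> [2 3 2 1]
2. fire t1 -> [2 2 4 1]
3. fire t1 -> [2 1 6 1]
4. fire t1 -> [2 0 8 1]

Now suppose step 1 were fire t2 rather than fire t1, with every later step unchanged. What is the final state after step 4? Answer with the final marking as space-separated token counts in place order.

(re-executing from step 1 with the substitution; state before step 1: [2 4 0 1])
1. fire t2 -> [0 2 1 1]
2. fire t1 -> [0 1 3 1]
3. fire t1 -> [0 0 5 1]
4. fire t1 -> [0 0 5 1]

0 0 5 1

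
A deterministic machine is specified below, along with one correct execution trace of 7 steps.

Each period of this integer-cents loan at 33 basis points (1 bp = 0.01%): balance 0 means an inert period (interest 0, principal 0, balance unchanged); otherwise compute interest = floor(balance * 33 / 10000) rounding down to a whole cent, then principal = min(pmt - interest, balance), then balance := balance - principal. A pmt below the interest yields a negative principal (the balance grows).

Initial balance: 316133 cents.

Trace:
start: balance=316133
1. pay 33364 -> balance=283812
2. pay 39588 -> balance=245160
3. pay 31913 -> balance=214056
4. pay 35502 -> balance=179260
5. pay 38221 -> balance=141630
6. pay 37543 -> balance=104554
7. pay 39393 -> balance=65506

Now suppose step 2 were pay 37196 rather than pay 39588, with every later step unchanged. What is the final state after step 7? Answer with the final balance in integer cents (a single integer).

(re-executing from step 2 with the substitution; state before step 2: balance=283812)
2. pay 37196 -> balance=247552
3. pay 31913 -> balance=216455
4. pay 35502 -> balance=181667
5. pay 38221 -> balance=144045
6. pay 37543 -> balance=106977
7. pay 39393 -> balance=67937

67937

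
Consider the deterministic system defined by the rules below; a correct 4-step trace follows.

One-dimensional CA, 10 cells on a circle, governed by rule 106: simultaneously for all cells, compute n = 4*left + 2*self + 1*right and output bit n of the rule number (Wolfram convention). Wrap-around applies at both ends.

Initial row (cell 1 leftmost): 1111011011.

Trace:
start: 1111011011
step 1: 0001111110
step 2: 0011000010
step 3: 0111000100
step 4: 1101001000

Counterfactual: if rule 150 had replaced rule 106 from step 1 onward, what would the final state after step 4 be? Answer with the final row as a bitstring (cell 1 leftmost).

(re-executing steps 1..4 under rule 150; state before step 1: 1111011011)
step 1: 1110000001
step 2: 1101000010
step 3: 0001100110
step 4: 0010011001

0010011001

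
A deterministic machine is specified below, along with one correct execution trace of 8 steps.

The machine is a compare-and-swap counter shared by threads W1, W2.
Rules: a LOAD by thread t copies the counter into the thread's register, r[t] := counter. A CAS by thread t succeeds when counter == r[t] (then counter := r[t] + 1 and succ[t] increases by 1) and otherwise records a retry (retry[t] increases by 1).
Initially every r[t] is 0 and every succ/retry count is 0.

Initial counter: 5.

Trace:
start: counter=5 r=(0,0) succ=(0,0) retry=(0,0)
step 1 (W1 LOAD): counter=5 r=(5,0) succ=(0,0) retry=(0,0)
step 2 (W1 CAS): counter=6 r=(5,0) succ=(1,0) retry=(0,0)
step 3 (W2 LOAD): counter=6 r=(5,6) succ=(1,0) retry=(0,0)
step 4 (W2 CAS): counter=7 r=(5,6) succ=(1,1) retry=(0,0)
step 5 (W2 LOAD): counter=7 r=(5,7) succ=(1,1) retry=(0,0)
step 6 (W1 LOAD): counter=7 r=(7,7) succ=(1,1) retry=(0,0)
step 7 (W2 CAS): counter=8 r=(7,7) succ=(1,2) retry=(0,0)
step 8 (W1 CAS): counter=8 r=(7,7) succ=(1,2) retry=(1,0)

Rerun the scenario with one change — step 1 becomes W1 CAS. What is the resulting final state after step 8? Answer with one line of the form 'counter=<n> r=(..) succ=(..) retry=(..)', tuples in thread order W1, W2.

(re-executing from step 1 with the substitution; state before step 1: counter=5 r=(0,0) succ=(0,0) retry=(0,0))
step 1 (W1 CAS): counter=5 r=(0,0) succ=(0,0) retry=(1,0)
step 2 (W1 CAS): counter=5 r=(0,0) succ=(0,0) retry=(2,0)
step 3 (W2 LOAD): counter=5 r=(0,5) succ=(0,0) retry=(2,0)
step 4 (W2 CAS): counter=6 r=(0,5) succ=(0,1) retry=(2,0)
step 5 (W2 LOAD): counter=6 r=(0,6) succ=(0,1) retry=(2,0)
step 6 (W1 LOAD): counter=6 r=(6,6) succ=(0,1) retry=(2,0)
step 7 (W2 CAS): counter=7 r=(6,6) succ=(0,2) retry=(2,0)
step 8 (W1 CAS): counter=7 r=(6,6) succ=(0,2) retry=(3,0)

counter=7 r=(6,6) succ=(0,2) retry=(3,0)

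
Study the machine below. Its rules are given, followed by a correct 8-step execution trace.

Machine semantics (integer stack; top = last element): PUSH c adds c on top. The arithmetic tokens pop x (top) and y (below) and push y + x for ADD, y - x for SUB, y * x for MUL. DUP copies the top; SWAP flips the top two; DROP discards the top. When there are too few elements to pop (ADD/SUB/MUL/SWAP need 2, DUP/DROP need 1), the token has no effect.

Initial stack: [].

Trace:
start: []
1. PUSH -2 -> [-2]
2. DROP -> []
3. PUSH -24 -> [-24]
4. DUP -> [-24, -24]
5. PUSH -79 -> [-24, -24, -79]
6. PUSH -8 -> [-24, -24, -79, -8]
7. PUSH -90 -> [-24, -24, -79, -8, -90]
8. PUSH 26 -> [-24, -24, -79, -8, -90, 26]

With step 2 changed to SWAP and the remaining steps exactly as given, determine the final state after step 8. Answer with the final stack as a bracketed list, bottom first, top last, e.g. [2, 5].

[-2, -24, -24, -79, -8, -90, 26]

(re-executing from step 2 with the substitution; state before step 2: [-2])
2. SWAP -> [-2]
3. PUSH -24 -> [-2, -24]
4. DUP -> [-2, -24, -24]
5. PUSH -79 -> [-2, -24, -24, -79]
6. PUSH -8 -> [-2, -24, -24, -79, -8]
7. PUSH -90 -> [-2, -24, -24, -79, -8, -90]
8. PUSH 26 -> [-2, -24, -24, -79, -8, -90, 26]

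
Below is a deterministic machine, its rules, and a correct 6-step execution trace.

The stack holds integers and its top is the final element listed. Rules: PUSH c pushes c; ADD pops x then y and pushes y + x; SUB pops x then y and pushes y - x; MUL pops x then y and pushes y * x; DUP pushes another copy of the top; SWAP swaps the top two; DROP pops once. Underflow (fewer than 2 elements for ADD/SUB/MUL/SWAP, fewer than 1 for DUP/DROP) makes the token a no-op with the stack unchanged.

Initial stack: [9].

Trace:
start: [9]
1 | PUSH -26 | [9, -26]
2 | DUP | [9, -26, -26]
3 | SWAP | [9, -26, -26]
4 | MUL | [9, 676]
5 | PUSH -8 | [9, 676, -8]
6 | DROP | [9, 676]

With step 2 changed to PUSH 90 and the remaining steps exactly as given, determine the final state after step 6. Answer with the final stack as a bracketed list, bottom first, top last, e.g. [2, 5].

(re-executing from step 2 with the substitution; state before step 2: [9, -26])
2 | PUSH 90 | [9, -26, 90]
3 | SWAP | [9, 90, -26]
4 | MUL | [9, -2340]
5 | PUSH -8 | [9, -2340, -8]
6 | DROP | [9, -2340]

[9, -2340]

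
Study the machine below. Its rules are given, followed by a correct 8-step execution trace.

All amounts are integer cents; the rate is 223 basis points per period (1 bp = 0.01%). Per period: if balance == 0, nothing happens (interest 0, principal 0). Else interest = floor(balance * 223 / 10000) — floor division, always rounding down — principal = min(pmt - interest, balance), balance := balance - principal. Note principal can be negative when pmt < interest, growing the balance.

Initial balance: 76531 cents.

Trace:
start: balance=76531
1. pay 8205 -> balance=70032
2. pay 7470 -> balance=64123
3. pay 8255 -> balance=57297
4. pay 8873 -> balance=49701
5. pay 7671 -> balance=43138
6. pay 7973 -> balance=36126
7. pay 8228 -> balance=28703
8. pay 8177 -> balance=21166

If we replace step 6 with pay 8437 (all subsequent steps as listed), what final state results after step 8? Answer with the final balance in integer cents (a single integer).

(re-executing from step 6 with the substitution; state before step 6: balance=43138)
6. pay 8437 -> balance=35662
7. pay 8228 -> balance=28229
8. pay 8177 -> balance=20681

20681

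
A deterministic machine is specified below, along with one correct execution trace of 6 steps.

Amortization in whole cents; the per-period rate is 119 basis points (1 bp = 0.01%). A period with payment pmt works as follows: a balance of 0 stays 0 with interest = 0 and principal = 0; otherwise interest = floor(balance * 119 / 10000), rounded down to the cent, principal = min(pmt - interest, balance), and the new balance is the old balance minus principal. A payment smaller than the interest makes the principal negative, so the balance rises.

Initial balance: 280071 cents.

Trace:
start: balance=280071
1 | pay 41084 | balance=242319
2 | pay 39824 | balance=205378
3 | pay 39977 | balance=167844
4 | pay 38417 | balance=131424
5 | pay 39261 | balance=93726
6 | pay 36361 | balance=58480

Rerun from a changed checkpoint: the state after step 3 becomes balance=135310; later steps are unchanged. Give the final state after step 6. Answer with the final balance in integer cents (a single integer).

state after step 3 := balance=135310
4 | pay 38417 | balance=98503
5 | pay 39261 | balance=60414
6 | pay 36361 | balance=24771

24771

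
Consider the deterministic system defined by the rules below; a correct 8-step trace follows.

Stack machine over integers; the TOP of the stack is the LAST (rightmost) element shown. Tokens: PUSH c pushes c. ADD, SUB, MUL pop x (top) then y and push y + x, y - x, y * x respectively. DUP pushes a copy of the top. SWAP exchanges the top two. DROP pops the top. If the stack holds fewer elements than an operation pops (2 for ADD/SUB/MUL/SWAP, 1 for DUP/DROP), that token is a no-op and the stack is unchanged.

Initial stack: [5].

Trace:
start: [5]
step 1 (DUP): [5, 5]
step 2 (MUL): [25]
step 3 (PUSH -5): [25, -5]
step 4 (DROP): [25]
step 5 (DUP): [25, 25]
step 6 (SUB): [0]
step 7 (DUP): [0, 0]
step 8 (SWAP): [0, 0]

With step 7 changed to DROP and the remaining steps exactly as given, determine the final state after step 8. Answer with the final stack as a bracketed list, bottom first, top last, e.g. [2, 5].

[]

(re-executing from step 7 with the substitution; state before step 7: [0])
step 7 (DROP): []
step 8 (SWAP): []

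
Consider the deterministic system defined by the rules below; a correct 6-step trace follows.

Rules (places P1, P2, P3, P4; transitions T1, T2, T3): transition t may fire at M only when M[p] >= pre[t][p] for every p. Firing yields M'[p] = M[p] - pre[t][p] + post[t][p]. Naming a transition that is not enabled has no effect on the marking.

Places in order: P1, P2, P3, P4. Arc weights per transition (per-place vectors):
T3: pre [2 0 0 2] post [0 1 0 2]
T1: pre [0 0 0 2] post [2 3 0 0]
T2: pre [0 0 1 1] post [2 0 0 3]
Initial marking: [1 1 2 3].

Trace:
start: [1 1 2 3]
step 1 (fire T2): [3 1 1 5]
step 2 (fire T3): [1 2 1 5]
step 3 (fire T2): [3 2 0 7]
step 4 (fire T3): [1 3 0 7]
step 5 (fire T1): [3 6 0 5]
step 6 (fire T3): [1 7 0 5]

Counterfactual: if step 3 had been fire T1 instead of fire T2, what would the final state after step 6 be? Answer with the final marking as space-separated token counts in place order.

3 9 1 1

(re-executing from step 3 with the substitution; state before step 3: [1 2 1 5])
step 3 (fire T1): [3 5 1 3]
step 4 (fire T3): [1 6 1 3]
step 5 (fire T1): [3 9 1 1]
step 6 (fire T3): [3 9 1 1]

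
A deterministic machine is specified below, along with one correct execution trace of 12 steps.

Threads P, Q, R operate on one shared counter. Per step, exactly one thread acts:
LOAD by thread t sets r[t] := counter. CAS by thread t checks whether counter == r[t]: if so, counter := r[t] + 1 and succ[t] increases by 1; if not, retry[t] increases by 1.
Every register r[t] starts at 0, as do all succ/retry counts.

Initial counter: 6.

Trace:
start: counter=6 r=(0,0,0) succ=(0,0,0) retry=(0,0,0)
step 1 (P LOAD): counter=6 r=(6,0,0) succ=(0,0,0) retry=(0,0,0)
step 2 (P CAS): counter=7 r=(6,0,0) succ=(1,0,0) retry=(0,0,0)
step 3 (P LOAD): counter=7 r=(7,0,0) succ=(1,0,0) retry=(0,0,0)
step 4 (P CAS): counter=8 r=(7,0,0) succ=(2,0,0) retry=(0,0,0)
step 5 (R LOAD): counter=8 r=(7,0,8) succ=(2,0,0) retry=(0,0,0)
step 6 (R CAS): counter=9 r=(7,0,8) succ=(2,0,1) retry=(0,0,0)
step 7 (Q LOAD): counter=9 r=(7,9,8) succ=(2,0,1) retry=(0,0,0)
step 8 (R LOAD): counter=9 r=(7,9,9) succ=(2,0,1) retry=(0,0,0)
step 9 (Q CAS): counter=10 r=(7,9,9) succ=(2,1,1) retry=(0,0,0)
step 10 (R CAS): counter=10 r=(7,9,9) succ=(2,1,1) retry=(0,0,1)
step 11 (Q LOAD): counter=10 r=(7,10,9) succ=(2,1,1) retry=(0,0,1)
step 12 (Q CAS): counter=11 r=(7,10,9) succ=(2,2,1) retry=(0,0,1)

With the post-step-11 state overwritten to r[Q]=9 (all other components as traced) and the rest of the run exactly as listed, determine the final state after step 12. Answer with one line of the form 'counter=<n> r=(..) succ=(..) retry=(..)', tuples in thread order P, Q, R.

state after step 11 := counter=10 r=(7,9,9) succ=(2,1,1) retry=(0,0,1)
step 12 (Q CAS): counter=10 r=(7,9,9) succ=(2,1,1) retry=(0,1,1)

counter=10 r=(7,9,9) succ=(2,1,1) retry=(0,1,1)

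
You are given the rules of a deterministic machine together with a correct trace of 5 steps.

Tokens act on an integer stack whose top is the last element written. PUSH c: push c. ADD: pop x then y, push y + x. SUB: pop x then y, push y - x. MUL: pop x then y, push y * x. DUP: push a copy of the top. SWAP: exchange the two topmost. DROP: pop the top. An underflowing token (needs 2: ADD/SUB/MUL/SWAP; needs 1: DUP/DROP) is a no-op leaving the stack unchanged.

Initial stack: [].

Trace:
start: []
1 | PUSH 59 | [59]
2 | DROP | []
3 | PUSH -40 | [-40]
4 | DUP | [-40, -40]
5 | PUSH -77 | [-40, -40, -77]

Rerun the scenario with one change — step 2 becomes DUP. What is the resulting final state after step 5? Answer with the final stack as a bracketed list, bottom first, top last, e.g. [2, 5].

(re-executing from step 2 with the substitution; state before step 2: [59])
2 | DUP | [59, 59]
3 | PUSH -40 | [59, 59, -40]
4 | DUP | [59, 59, -40, -40]
5 | PUSH -77 | [59, 59, -40, -40, -77]

[59, 59, -40, -40, -77]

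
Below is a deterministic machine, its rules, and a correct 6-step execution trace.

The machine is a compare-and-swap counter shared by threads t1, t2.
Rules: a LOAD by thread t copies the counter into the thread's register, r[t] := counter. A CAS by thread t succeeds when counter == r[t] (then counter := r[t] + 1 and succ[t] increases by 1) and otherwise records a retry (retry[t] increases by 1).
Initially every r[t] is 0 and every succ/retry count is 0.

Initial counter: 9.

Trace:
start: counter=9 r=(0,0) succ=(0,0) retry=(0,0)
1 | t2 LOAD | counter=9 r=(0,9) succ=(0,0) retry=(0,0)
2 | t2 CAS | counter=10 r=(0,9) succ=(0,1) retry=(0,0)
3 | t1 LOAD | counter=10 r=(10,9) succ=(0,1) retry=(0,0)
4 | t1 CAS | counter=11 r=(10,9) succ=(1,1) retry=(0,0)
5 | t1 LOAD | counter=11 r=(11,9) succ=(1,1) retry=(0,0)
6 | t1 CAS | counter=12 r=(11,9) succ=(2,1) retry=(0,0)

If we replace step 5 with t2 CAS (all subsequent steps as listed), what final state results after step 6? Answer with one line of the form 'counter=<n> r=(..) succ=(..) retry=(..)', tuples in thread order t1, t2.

(re-executing from step 5 with the substitution; state before step 5: counter=11 r=(10,9) succ=(1,1) retry=(0,0))
5 | t2 CAS | counter=11 r=(10,9) succ=(1,1) retry=(0,1)
6 | t1 CAS | counter=11 r=(10,9) succ=(1,1) retry=(1,1)

counter=11 r=(10,9) succ=(1,1) retry=(1,1)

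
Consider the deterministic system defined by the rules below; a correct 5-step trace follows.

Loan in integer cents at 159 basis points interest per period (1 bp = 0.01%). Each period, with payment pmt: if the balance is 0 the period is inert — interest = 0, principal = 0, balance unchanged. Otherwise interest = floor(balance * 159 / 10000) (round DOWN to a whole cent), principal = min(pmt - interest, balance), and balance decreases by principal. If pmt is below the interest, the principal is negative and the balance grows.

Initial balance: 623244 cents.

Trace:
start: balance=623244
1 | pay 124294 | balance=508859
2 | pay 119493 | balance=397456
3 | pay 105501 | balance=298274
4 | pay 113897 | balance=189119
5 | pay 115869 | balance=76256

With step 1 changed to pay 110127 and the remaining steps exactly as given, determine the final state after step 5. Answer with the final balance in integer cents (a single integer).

91348

(re-executing from step 1 with the substitution; state before step 1: balance=623244)
1 | pay 110127 | balance=523026
2 | pay 119493 | balance=411849
3 | pay 105501 | balance=312896
4 | pay 113897 | balance=203974
5 | pay 115869 | balance=91348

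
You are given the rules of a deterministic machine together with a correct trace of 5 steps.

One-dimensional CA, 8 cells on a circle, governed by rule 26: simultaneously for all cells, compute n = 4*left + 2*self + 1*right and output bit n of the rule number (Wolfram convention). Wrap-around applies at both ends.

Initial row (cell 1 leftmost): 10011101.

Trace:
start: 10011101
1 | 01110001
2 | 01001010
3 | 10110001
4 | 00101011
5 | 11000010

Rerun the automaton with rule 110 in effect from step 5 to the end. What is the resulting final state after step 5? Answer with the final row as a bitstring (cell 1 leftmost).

(re-executing step 5 under rule 110; state before step 5: 00101011)
5 | 01111111

01111111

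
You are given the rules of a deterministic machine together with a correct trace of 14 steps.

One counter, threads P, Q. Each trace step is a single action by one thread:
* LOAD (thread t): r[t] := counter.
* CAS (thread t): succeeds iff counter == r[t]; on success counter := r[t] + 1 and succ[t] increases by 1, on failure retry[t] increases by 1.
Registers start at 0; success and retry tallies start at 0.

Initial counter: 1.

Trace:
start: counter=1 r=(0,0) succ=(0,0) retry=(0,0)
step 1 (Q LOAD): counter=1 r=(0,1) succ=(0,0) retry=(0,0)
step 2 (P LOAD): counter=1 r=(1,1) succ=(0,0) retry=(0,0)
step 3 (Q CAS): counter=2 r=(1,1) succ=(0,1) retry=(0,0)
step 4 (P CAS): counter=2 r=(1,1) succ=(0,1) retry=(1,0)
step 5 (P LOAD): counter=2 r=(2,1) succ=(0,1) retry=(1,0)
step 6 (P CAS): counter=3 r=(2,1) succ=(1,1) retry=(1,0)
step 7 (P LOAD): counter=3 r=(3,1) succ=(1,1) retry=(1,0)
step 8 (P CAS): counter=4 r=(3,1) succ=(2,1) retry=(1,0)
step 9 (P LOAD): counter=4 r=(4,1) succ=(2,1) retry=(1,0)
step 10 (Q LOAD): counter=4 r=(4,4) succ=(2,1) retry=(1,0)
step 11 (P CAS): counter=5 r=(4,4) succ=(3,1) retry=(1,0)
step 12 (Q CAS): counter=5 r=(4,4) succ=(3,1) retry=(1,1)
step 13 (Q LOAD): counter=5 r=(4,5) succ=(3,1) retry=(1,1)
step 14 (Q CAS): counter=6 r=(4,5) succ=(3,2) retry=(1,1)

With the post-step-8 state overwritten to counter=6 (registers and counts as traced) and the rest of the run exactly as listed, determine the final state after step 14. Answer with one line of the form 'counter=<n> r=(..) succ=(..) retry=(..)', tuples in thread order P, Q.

state after step 8 := counter=6 r=(3,1) succ=(2,1) retry=(1,0)
step 9 (P LOAD): counter=6 r=(6,1) succ=(2,1) retry=(1,0)
step 10 (Q LOAD): counter=6 r=(6,6) succ=(2,1) retry=(1,0)
step 11 (P CAS): counter=7 r=(6,6) succ=(3,1) retry=(1,0)
step 12 (Q CAS): counter=7 r=(6,6) succ=(3,1) retry=(1,1)
step 13 (Q LOAD): counter=7 r=(6,7) succ=(3,1) retry=(1,1)
step 14 (Q CAS): counter=8 r=(6,7) succ=(3,2) retry=(1,1)

counter=8 r=(6,7) succ=(3,2) retry=(1,1)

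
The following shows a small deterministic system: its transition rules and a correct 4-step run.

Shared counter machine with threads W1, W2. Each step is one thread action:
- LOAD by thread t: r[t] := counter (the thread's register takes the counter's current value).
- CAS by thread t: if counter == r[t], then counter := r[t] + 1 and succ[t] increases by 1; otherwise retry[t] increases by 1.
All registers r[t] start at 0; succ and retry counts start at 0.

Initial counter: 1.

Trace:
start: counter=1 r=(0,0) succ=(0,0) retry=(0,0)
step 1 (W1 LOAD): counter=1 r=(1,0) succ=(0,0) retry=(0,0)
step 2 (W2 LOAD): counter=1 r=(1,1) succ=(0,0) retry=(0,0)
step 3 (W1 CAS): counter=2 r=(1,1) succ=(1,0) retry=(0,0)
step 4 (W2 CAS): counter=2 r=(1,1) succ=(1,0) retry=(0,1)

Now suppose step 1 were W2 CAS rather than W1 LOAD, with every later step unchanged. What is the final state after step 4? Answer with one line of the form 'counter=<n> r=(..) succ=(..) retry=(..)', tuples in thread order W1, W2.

counter=2 r=(0,1) succ=(0,1) retry=(1,1)

(re-executing from step 1 with the substitution; state before step 1: counter=1 r=(0,0) succ=(0,0) retry=(0,0))
step 1 (W2 CAS): counter=1 r=(0,0) succ=(0,0) retry=(0,1)
step 2 (W2 LOAD): counter=1 r=(0,1) succ=(0,0) retry=(0,1)
step 3 (W1 CAS): counter=1 r=(0,1) succ=(0,0) retry=(1,1)
step 4 (W2 CAS): counter=2 r=(0,1) succ=(0,1) retry=(1,1)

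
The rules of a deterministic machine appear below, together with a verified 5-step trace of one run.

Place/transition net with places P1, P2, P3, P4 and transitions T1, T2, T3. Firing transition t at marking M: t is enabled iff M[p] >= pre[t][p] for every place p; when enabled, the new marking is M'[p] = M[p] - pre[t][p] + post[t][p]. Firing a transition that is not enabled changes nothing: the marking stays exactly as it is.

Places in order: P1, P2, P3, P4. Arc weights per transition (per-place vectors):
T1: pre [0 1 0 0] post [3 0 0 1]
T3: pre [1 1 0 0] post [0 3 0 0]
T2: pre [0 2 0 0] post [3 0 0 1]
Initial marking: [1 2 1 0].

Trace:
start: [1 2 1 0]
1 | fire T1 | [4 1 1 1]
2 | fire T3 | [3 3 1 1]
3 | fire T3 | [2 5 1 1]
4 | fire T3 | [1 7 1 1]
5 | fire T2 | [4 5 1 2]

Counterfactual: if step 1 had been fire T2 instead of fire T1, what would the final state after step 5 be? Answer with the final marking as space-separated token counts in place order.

4 0 1 1

(re-executing from step 1 with the substitution; state before step 1: [1 2 1 0])
1 | fire T2 | [4 0 1 1]
2 | fire T3 | [4 0 1 1]
3 | fire T3 | [4 0 1 1]
4 | fire T3 | [4 0 1 1]
5 | fire T2 | [4 0 1 1]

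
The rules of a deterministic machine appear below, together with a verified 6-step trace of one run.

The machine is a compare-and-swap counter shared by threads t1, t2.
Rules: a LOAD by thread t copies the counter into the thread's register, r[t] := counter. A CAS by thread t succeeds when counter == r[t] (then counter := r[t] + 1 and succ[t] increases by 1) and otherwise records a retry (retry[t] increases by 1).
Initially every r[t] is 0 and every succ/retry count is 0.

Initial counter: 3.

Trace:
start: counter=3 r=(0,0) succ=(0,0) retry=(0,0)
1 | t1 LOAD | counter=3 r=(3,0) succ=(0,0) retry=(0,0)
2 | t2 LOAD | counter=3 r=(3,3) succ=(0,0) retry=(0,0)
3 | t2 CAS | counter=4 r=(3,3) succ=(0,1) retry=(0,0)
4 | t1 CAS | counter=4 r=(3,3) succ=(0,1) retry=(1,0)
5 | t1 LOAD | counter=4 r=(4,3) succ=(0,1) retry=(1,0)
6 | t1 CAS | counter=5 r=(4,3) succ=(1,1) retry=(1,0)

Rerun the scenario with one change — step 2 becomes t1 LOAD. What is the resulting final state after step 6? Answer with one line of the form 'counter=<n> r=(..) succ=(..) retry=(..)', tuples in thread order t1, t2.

(re-executing from step 2 with the substitution; state before step 2: counter=3 r=(3,0) succ=(0,0) retry=(0,0))
2 | t1 LOAD | counter=3 r=(3,0) succ=(0,0) retry=(0,0)
3 | t2 CAS | counter=3 r=(3,0) succ=(0,0) retry=(0,1)
4 | t1 CAS | counter=4 r=(3,0) succ=(1,0) retry=(0,1)
5 | t1 LOAD | counter=4 r=(4,0) succ=(1,0) retry=(0,1)
6 | t1 CAS | counter=5 r=(4,0) succ=(2,0) retry=(0,1)

counter=5 r=(4,0) succ=(2,0) retry=(0,1)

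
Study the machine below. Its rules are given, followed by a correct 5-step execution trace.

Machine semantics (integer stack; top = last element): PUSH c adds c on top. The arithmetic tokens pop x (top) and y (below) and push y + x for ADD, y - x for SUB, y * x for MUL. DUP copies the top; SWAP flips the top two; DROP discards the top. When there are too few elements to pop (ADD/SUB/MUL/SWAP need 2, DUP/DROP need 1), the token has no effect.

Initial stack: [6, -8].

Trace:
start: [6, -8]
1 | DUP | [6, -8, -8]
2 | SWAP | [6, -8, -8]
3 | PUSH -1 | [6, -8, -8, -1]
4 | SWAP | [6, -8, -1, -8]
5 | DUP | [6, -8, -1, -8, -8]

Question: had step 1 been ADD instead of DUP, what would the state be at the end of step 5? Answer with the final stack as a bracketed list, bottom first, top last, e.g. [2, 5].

(re-executing from step 1 with the substitution; state before step 1: [6, -8])
1 | ADD | [-2]
2 | SWAP | [-2]
3 | PUSH -1 | [-2, -1]
4 | SWAP | [-1, -2]
5 | DUP | [-1, -2, -2]

[-1, -2, -2]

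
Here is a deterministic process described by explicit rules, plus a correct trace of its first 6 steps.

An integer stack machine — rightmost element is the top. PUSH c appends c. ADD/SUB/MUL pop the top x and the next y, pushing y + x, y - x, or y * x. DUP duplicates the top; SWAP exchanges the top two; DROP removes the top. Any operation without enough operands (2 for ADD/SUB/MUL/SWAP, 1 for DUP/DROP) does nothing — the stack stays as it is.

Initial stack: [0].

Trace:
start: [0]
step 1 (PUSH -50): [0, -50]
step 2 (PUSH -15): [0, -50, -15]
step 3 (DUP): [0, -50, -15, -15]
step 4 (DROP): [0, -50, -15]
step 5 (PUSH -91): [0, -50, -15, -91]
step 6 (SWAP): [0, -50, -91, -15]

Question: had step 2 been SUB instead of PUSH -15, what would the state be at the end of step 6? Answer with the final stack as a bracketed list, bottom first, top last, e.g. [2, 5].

(re-executing from step 2 with the substitution; state before step 2: [0, -50])
step 2 (SUB): [50]
step 3 (DUP): [50, 50]
step 4 (DROP): [50]
step 5 (PUSH -91): [50, -91]
step 6 (SWAP): [-91, 50]

[-91, 50]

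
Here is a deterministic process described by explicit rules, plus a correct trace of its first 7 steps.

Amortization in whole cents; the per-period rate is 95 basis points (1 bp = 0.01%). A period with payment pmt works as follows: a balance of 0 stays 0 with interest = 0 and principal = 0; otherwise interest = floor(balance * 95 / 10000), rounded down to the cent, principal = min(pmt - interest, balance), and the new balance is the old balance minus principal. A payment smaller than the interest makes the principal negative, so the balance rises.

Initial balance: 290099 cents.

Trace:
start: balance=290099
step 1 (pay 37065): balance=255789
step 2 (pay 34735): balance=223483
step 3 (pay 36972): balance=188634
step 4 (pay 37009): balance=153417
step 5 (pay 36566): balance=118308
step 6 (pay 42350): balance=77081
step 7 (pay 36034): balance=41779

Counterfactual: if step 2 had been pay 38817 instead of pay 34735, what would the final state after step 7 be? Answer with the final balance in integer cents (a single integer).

(re-executing from step 2 with the substitution; state before step 2: balance=255789)
step 2 (pay 38817): balance=219401
step 3 (pay 36972): balance=184513
step 4 (pay 37009): balance=149256
step 5 (pay 36566): balance=114107
step 6 (pay 42350): balance=72841
step 7 (pay 36034): balance=37498

37498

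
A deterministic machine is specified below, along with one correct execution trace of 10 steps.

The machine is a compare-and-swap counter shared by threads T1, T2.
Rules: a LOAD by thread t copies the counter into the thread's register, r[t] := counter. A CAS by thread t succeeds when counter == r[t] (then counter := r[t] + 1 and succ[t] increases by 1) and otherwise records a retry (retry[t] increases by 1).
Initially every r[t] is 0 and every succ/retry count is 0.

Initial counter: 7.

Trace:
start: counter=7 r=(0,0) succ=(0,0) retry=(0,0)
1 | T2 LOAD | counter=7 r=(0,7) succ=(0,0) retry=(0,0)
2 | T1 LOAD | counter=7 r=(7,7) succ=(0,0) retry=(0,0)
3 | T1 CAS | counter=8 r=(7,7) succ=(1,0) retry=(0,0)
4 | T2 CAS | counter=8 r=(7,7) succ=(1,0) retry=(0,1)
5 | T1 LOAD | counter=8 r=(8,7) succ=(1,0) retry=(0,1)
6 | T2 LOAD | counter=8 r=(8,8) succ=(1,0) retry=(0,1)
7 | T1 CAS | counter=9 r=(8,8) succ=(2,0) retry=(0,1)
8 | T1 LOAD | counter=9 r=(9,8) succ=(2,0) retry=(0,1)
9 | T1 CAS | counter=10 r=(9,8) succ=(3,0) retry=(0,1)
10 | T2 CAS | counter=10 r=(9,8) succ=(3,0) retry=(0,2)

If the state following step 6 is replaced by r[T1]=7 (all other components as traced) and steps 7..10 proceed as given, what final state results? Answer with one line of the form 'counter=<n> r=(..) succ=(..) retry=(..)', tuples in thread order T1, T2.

state after step 6 := counter=8 r=(7,8) succ=(1,0) retry=(0,1)
7 | T1 CAS | counter=8 r=(7,8) succ=(1,0) retry=(1,1)
8 | T1 LOAD | counter=8 r=(8,8) succ=(1,0) retry=(1,1)
9 | T1 CAS | counter=9 r=(8,8) succ=(2,0) retry=(1,1)
10 | T2 CAS | counter=9 r=(8,8) succ=(2,0) retry=(1,2)

counter=9 r=(8,8) succ=(2,0) retry=(1,2)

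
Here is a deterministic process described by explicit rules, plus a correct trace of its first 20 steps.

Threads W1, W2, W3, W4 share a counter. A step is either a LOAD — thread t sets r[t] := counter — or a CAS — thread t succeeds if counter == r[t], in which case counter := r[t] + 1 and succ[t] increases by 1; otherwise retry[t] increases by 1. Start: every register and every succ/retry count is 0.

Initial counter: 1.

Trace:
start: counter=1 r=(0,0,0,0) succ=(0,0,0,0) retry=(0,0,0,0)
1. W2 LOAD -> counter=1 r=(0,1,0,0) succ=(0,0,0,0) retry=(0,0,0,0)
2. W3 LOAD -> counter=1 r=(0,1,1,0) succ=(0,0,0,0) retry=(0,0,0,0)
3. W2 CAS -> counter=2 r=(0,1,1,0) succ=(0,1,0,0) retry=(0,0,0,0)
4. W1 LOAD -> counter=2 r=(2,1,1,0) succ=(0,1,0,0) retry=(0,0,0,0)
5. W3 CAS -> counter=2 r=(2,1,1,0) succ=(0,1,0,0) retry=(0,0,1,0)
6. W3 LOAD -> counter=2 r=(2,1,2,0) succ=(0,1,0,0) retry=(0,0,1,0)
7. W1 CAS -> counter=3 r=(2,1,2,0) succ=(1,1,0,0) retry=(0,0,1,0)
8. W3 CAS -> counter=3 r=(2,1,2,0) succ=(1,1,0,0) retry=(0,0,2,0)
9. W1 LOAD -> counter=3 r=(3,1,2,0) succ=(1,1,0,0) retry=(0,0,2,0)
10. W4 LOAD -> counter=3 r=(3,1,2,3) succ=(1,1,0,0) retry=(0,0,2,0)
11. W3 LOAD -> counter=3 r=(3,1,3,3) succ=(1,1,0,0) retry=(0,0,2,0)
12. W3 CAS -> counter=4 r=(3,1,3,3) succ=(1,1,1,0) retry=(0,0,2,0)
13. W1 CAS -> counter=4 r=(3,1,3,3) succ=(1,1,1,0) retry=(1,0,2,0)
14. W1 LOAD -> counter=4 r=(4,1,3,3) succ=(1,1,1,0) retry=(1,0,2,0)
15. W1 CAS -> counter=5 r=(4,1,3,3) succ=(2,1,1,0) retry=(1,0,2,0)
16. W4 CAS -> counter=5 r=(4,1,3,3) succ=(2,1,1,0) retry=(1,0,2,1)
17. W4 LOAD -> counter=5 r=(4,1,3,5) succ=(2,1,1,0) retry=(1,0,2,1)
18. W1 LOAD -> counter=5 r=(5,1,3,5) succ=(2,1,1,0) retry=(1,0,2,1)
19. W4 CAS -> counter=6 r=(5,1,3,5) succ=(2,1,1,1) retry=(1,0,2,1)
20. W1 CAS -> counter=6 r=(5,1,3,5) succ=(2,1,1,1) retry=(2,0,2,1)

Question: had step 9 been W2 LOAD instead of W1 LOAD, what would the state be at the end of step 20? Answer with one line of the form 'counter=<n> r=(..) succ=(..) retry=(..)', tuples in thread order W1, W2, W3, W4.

(re-executing from step 9 with the substitution; state before step 9: counter=3 r=(2,1,2,0) succ=(1,1,0,0) retry=(0,0,2,0))
9. W2 LOAD -> counter=3 r=(2,3,2,0) succ=(1,1,0,0) retry=(0,0,2,0)
10. W4 LOAD -> counter=3 r=(2,3,2,3) succ=(1,1,0,0) retry=(0,0,2,0)
11. W3 LOAD -> counter=3 r=(2,3,3,3) succ=(1,1,0,0) retry=(0,0,2,0)
12. W3 CAS -> counter=4 r=(2,3,3,3) succ=(1,1,1,0) retry=(0,0,2,0)
13. W1 CAS -> counter=4 r=(2,3,3,3) succ=(1,1,1,0) retry=(1,0,2,0)
14. W1 LOAD -> counter=4 r=(4,3,3,3) succ=(1,1,1,0) retry=(1,0,2,0)
15. W1 CAS -> counter=5 r=(4,3,3,3) succ=(2,1,1,0) retry=(1,0,2,0)
16. W4 CAS -> counter=5 r=(4,3,3,3) succ=(2,1,1,0) retry=(1,0,2,1)
17. W4 LOAD -> counter=5 r=(4,3,3,5) succ=(2,1,1,0) retry=(1,0,2,1)
18. W1 LOAD -> counter=5 r=(5,3,3,5) succ=(2,1,1,0) retry=(1,0,2,1)
19. W4 CAS -> counter=6 r=(5,3,3,5) succ=(2,1,1,1) retry=(1,0,2,1)
20. W1 CAS -> counter=6 r=(5,3,3,5) succ=(2,1,1,1) retry=(2,0,2,1)

counter=6 r=(5,3,3,5) succ=(2,1,1,1) retry=(2,0,2,1)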